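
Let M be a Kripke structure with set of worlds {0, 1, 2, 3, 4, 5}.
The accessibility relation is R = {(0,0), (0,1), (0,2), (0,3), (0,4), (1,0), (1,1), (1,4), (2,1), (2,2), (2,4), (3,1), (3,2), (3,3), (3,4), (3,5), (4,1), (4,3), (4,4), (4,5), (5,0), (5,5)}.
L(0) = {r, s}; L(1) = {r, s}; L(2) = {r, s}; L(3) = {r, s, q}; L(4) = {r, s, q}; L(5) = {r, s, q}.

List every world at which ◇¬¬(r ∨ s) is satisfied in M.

0, 1, 2, 3, 4, 5

Recall that ◇ψ holds at a world iff ψ holds at some accessible world.
Let φ = ◇¬¬(r ∨ s). Evaluate φ at each world:
  0 (successors {0, 1, 2, 3, 4}): φ is true.
  1 (successors {0, 1, 4}): φ is true.
  2 (successors {1, 2, 4}): φ is true.
  3 (successors {1, 2, 3, 4, 5}): φ is true.
  4 (successors {1, 3, 4, 5}): φ is true.
  5 (successors {0, 5}): φ is true.
For instance, at 2:
  At 2: ◇¬¬(r ∨ s) requires ¬¬(r ∨ s) at some successor in {1, 2, 4}.
    ¬¬(r ∨ s) holds at 1, so ◇¬¬(r ∨ s) is true at 2.
Satisfying worlds: {0, 1, 2, 3, 4, 5}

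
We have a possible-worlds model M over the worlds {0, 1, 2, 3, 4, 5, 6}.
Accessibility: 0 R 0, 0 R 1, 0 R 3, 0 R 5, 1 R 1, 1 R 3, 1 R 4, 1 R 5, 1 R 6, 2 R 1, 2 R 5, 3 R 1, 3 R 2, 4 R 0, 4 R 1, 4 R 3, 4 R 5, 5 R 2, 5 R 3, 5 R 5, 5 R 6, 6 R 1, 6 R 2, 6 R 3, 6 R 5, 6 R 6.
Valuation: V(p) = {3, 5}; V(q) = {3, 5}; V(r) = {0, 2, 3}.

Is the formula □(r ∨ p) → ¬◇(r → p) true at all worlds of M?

Yes

Let φ = □(r ∨ p) → ¬◇(r → p). Evaluate φ at each world:
  0 (successors {0, 1, 3, 5}): φ is true.
  1 (successors {1, 3, 4, 5, 6}): φ is true.
  2 (successors {1, 5}): φ is true.
  3 (successors {1, 2}): φ is true.
  4 (successors {0, 1, 3, 5}): φ is true.
  5 (successors {2, 3, 5, 6}): φ is true.
  6 (successors {1, 2, 3, 5, 6}): φ is true.
For instance, at 5:
  At 5: □(r ∨ p) is false, ¬◇(r → p) is false, so □(r ∨ p) → ¬◇(r → p) is true.
    At 5: □(r ∨ p) requires r ∨ p at every successor {2, 3, 5, 6}.
      r ∨ p fails at 6, so □(r ∨ p) is false at 5.
    At 5: ◇(r → p) is true, so ¬◇(r → p) is false.
      At 5: ◇(r → p) requires r → p at some successor in {2, 3, 5, 6}.
        r → p holds at 3, so ◇(r → p) is true at 5.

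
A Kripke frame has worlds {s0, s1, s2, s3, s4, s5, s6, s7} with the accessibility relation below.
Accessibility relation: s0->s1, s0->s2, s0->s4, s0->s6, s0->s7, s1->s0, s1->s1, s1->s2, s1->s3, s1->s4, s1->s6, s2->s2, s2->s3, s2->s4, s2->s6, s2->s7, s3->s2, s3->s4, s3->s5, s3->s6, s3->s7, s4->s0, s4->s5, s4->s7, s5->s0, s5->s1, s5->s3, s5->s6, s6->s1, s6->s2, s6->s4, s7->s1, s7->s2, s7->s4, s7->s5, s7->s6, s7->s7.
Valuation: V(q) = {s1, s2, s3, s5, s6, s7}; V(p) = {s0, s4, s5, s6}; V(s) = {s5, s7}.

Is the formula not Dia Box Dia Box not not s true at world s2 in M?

At s2: Dia Box Dia Box not not s is false, so not Dia Box Dia Box not not s is true.
  At s2: Dia Box Dia Box not not s requires Box Dia Box not not s at some successor in {s2, s3, s4, s6, s7}.
    At s2: Box Dia Box not not s is false.
    At s3: Box Dia Box not not s is false.
    At s4: Box Dia Box not not s is false.
    At s6: Box Dia Box not not s is false.
    At s7: Box Dia Box not not s is false.
  So Dia Box Dia Box not not s is false at s2.

Yes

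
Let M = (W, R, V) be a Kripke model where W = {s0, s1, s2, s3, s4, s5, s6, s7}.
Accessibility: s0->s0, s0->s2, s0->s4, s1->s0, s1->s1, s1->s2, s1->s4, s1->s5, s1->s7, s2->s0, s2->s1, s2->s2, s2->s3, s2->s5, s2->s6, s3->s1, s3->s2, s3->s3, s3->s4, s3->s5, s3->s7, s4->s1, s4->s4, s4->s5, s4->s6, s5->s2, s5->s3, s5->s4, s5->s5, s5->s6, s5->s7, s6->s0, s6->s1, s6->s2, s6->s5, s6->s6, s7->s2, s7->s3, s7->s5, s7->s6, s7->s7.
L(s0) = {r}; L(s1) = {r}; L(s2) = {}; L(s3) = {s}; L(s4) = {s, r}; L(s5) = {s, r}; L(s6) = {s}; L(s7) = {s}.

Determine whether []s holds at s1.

At s1: []s requires s at every successor {s0, s1, s2, s4, s5, s7}.
  s fails at s0, so []s is false at s1.

No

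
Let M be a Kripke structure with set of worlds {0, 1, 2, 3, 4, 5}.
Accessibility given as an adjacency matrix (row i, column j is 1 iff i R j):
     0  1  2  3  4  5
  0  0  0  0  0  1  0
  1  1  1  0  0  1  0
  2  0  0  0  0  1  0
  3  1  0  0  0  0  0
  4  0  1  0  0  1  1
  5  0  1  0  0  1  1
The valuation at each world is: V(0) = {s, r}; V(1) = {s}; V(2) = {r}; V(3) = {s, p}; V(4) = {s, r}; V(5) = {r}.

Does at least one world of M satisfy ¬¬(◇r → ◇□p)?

Recall that □ψ holds at a world iff ψ holds at every accessible world, and ◇ψ holds iff ψ holds at some accessible world.
Let φ = ¬¬(◇r → ◇□p). Evaluate φ at each world:
  0 (successors {4}): φ is false.
  1 (successors {0, 1, 4}): φ is false.
  2 (successors {4}): φ is false.
  3 (successors {0}): φ is false.
  4 (successors {1, 4, 5}): φ is false.
  5 (successors {1, 4, 5}): φ is false.
For instance, at 5:
  At 5: ¬(◇r → ◇□p) is true, so ¬¬(◇r → ◇□p) is false.
    At 5: ◇r → ◇□p is false, so ¬(◇r → ◇□p) is true.
      At 5: ◇r is true, ◇□p is false, so ◇r → ◇□p is false.

No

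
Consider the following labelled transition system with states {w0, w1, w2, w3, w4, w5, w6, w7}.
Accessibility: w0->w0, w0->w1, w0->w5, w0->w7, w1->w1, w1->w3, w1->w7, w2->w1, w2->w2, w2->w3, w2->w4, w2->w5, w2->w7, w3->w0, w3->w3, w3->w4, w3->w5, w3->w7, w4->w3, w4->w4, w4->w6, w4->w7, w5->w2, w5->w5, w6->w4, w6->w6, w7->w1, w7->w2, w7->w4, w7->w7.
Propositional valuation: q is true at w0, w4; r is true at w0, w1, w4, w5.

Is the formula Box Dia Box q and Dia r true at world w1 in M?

Recall that Box ψ holds at a world iff ψ holds at every accessible world, and Dia ψ holds iff ψ holds at some accessible world.
At w1: Box Dia Box q is false, Dia r is true, so Box Dia Box q and Dia r is false.
  At w1: Box Dia Box q requires Dia Box q at every successor {w1, w3, w7}.
    Dia Box q fails at w1, so Box Dia Box q is false at w1.
      At w1: Dia Box q requires Box q at some successor in {w1, w3, w7}.
        At w1: Box q is false.
        At w3: Box q is false.
        At w7: Box q is false.
      So Dia Box q is false at w1.
  At w1: Dia r requires r at some successor in {w1, w3, w7}.
    r holds at w1, so Dia r is true at w1.

No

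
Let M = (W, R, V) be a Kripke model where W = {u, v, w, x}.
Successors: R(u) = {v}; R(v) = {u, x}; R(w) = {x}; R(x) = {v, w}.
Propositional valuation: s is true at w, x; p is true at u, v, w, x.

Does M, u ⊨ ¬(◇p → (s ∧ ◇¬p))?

Yes

At u: ◇p → (s ∧ ◇¬p) is false, so ¬(◇p → (s ∧ ◇¬p)) is true.
  At u: ◇p is true, s ∧ ◇¬p is false, so ◇p → (s ∧ ◇¬p) is false.
    At u: ◇p requires p at some successor in {v}.
      p holds at v, so ◇p is true at u.
    At u: s is false, ◇¬p is false, so s ∧ ◇¬p is false.
      At u: ◇¬p requires ¬p at some successor in {v}.
        At v: ¬p is false.
      So ◇¬p is false at u.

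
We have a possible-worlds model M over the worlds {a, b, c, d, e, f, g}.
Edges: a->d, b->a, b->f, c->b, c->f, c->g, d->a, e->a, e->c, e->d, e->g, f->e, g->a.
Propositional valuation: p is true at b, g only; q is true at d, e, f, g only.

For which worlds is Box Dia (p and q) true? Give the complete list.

f

Let φ = Box Dia (p and q). Evaluate φ at each world:
  a (successors {d}): φ is false.
  b (successors {a, f}): φ is false.
  c (successors {b, f, g}): φ is false.
  d (successors {a}): φ is false.
  e (successors {a, c, d, g}): φ is false.
  f (successors {e}): φ is true.
  g (successors {a}): φ is false.
For instance, at f:
  At f: Box Dia (p and q) requires Dia (p and q) at every successor {e}.
      At e: Dia (p and q) requires p and q at some successor in {a, c, d, g}.
        p and q holds at g, so Dia (p and q) is true at e.
  So Box Dia (p and q) is true at f.
Satisfying worlds: {f}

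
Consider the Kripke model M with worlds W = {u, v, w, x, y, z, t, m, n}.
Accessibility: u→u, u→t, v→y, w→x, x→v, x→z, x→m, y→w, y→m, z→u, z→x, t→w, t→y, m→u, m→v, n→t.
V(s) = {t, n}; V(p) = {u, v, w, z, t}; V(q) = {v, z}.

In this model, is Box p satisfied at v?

No

Recall that Box ψ holds at a world iff ψ holds at every accessible world, and Dia ψ holds iff ψ holds at some accessible world.
At v: Box p requires p at every successor {y}.
  p fails at y, so Box p is false at v.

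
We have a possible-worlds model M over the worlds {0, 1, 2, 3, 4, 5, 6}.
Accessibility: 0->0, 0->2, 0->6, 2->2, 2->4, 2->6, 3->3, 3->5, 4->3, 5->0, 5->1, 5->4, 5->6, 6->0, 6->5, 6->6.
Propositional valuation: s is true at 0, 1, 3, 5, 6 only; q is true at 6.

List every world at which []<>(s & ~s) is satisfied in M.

Let φ = []<>(s & ~s). Evaluate φ at each world:
  0 (successors {0, 2, 6}): φ is false.
  1 (successors ∅): φ is true.
  2 (successors {2, 4, 6}): φ is false.
  3 (successors {3, 5}): φ is false.
  4 (successors {3}): φ is false.
  5 (successors {0, 1, 4, 6}): φ is false.
  6 (successors {0, 5, 6}): φ is false.
For instance, at 2:
  At 2: []<>(s & ~s) requires <>(s & ~s) at every successor {2, 4, 6}.
    <>(s & ~s) fails at 2, so []<>(s & ~s) is false at 2.
      At 2: <>(s & ~s) requires s & ~s at some successor in {2, 4, 6}.
        At 2: s & ~s is false.
        At 4: s & ~s is false.
        At 6: s & ~s is false.
      So <>(s & ~s) is false at 2.
Satisfying worlds: {1}

1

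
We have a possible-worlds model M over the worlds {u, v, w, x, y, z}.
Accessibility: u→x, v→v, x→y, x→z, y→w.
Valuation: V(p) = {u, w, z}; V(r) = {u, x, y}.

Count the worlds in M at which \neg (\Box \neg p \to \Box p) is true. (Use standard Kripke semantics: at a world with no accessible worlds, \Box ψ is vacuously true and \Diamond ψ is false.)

Let φ = \neg (\Box \neg p \to \Box p). Evaluate φ at each world:
  u (successors {x}): φ is true.
  v (successors {v}): φ is true.
  w (successors ∅): φ is false.
  x (successors {y, z}): φ is false.
  y (successors {w}): φ is false.
  z (successors ∅): φ is false.
For instance, at v:
  At v: \Box \neg p \to \Box p is false, so \neg (\Box \neg p \to \Box p) is true.
    At v: \Box \neg p is true, \Box p is false, so \Box \neg p \to \Box p is false.
      At v: \Box \neg p requires \neg p at every successor {v}.
        At v: \neg p is true.
      So \Box \neg p is true at v.
      At v: \Box p requires p at every successor {v}.
        p fails at v, so \Box p is false at v.
Satisfying worlds: {u, v}

2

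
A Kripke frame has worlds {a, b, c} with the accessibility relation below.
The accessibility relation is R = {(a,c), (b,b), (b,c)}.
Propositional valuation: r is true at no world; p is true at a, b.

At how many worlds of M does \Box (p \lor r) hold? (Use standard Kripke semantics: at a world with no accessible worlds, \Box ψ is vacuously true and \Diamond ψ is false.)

1

Let φ = \Box (p \lor r). Evaluate φ at each world:
  a (successors {c}): φ is false.
  b (successors {b, c}): φ is false.
  c (successors ∅): φ is true.
For instance, at a:
  At a: \Box (p \lor r) requires p \lor r at every successor {c}.
    p \lor r fails at c, so \Box (p \lor r) is false at a.
Satisfying worlds: {c}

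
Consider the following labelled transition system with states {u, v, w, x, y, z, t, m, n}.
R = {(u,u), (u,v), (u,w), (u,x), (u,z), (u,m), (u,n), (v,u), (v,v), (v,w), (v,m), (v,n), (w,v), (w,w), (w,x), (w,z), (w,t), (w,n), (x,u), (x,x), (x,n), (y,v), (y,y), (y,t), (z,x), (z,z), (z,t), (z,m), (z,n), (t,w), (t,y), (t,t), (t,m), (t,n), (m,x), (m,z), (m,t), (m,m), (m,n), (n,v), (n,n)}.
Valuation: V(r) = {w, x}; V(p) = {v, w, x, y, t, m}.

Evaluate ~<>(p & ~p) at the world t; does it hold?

Yes

At t: <>(p & ~p) is false, so ~<>(p & ~p) is true.
  At t: <>(p & ~p) requires p & ~p at some successor in {w, y, t, m, n}.
    At w: p & ~p is false.
    At y: p & ~p is false.
    At t: p & ~p is false.
    At m: p & ~p is false.
    At n: p & ~p is false.
  So <>(p & ~p) is false at t.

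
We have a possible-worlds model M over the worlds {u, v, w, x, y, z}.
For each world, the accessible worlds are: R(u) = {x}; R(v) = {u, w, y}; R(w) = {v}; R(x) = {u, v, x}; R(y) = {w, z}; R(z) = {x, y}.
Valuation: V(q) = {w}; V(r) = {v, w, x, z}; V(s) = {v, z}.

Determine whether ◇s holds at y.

At y: ◇s requires s at some successor in {w, z}.
  s holds at z, so ◇s is true at y.

Yes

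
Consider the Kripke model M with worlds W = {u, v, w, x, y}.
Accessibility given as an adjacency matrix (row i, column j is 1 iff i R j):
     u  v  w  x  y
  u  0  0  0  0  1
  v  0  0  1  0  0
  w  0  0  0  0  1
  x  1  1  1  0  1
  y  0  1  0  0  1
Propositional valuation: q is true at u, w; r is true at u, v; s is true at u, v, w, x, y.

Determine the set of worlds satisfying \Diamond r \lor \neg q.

Let φ = \Diamond r \lor \neg q. Evaluate φ at each world:
  u (successors {y}): φ is false.
  v (successors {w}): φ is true.
  w (successors {y}): φ is false.
  x (successors {u, v, w, y}): φ is true.
  y (successors {v, y}): φ is true.
For instance, at w:
  At w: \Diamond r is false, \neg q is false, so \Diamond r \lor \neg q is false.
    At w: \Diamond r requires r at some successor in {y}.
      At y: r is false.
    So \Diamond r is false at w.
Satisfying worlds: {v, x, y}

v, x, y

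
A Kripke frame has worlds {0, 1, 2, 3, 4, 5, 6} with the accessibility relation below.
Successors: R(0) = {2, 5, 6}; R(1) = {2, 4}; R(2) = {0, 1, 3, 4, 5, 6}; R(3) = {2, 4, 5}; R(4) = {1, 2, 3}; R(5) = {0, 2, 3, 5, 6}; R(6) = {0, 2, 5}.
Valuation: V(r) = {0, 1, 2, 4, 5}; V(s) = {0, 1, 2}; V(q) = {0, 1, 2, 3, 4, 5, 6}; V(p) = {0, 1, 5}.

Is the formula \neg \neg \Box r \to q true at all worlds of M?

Let φ = \neg \neg \Box r \to q. Evaluate φ at each world:
  0 (successors {2, 5, 6}): φ is true.
  1 (successors {2, 4}): φ is true.
  2 (successors {0, 1, 3, 4, 5, 6}): φ is true.
  3 (successors {2, 4, 5}): φ is true.
  4 (successors {1, 2, 3}): φ is true.
  5 (successors {0, 2, 3, 5, 6}): φ is true.
  6 (successors {0, 2, 5}): φ is true.
For instance, at 0:
  At 0: \neg \neg \Box r is false, q is true, so \neg \neg \Box r \to q is true.
    At 0: \neg \Box r is true, so \neg \neg \Box r is false.
      At 0: \Box r is false, so \neg \Box r is true.

Yes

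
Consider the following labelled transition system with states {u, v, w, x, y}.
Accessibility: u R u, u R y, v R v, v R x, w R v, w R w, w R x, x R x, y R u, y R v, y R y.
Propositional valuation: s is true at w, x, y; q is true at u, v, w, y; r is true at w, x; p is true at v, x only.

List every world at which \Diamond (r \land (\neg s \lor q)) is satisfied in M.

w

Let φ = \Diamond (r \land (\neg s \lor q)). Evaluate φ at each world:
  u (successors {u, y}): φ is false.
  v (successors {v, x}): φ is false.
  w (successors {v, w, x}): φ is true.
  x (successors {x}): φ is false.
  y (successors {u, v, y}): φ is false.
For instance, at y:
  At y: \Diamond (r \land (\neg s \lor q)) requires r \land (\neg s \lor q) at some successor in {u, v, y}.
    At u: r \land (\neg s \lor q) is false.
    At v: r \land (\neg s \lor q) is false.
    At y: r \land (\neg s \lor q) is false.
  So \Diamond (r \land (\neg s \lor q)) is false at y.
Satisfying worlds: {w}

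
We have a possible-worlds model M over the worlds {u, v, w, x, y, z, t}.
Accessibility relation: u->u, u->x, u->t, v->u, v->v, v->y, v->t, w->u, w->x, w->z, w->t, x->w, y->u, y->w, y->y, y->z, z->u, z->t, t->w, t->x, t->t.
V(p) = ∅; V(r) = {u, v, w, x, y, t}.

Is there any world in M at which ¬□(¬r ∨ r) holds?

No

Let φ = ¬□(¬r ∨ r). Evaluate φ at each world:
  u (successors {u, x, t}): φ is false.
  v (successors {u, v, y, t}): φ is false.
  w (successors {u, x, z, t}): φ is false.
  x (successors {w}): φ is false.
  y (successors {u, w, y, z}): φ is false.
  z (successors {u, t}): φ is false.
  t (successors {w, x, t}): φ is false.
For instance, at x:
  At x: □(¬r ∨ r) is true, so ¬□(¬r ∨ r) is false.
    At x: □(¬r ∨ r) requires ¬r ∨ r at every successor {w}.
      At w: ¬r ∨ r is true.
    So □(¬r ∨ r) is true at x.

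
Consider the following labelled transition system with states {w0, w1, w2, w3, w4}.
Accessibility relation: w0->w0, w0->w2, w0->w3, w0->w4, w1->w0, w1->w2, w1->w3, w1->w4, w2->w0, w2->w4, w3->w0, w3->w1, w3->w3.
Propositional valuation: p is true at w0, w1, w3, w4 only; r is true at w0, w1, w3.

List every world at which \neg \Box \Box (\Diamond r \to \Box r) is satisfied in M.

Recall that \Box ψ holds at a world iff ψ holds at every accessible world, and \Diamond ψ holds iff ψ holds at some accessible world.
Let φ = \neg \Box \Box (\Diamond r \to \Box r). Evaluate φ at each world:
  w0 (successors {w0, w2, w3, w4}): φ is true.
  w1 (successors {w0, w2, w3, w4}): φ is true.
  w2 (successors {w0, w4}): φ is true.
  w3 (successors {w0, w1, w3}): φ is true.
  w4 (successors ∅): φ is false.
For instance, at w3:
  At w3: \Box \Box (\Diamond r \to \Box r) is false, so \neg \Box \Box (\Diamond r \to \Box r) is true.
    At w3: \Box \Box (\Diamond r \to \Box r) requires \Box (\Diamond r \to \Box r) at every successor {w0, w1, w3}.
      \Box (\Diamond r \to \Box r) fails at w0, so \Box \Box (\Diamond r \to \Box r) is false at w3.
Satisfying worlds: {w0, w1, w2, w3}

w0, w1, w2, w3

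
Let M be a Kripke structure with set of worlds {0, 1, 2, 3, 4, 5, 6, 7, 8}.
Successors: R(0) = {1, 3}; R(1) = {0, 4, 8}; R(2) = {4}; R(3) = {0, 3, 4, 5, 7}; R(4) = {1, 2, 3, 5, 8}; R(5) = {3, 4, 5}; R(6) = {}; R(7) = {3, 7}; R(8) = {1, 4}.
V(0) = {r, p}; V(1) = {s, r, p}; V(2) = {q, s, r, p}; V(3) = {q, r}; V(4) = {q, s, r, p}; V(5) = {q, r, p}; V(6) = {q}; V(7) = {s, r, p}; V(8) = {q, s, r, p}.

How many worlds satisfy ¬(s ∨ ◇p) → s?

8

Recall that ◇ψ holds at a world iff ψ holds at some accessible world.
Let φ = ¬(s ∨ ◇p) → s. Evaluate φ at each world:
  0 (successors {1, 3}): φ is true.
  1 (successors {0, 4, 8}): φ is true.
  2 (successors {4}): φ is true.
  3 (successors {0, 3, 4, 5, 7}): φ is true.
  4 (successors {1, 2, 3, 5, 8}): φ is true.
  5 (successors {3, 4, 5}): φ is true.
  6 (successors ∅): φ is false.
  7 (successors {3, 7}): φ is true.
  8 (successors {1, 4}): φ is true.
For instance, at 7:
  At 7: ¬(s ∨ ◇p) is false, s is true, so ¬(s ∨ ◇p) → s is true.
    At 7: s ∨ ◇p is true, so ¬(s ∨ ◇p) is false.
      At 7: s is true, ◇p is true, so s ∨ ◇p is true.
Satisfying worlds: {0, 1, 2, 3, 4, 5, 7, 8}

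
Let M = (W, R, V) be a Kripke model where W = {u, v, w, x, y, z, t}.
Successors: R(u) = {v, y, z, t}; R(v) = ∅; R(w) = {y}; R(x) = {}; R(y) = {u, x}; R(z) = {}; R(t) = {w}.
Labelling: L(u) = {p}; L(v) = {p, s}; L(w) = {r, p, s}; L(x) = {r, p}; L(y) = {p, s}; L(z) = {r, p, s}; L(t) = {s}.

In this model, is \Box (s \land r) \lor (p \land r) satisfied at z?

At z: \Box (s \land r) is true, p \land r is true, so \Box (s \land r) \lor (p \land r) is true.
  At z: no accessible worlds, so \Box (s \land r) holds vacuously.

Yes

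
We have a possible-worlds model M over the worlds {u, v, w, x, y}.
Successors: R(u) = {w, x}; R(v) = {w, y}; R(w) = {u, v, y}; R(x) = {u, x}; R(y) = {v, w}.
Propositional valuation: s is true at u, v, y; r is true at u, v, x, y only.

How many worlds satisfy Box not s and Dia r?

Let φ = Box not s and Dia r. Evaluate φ at each world:
  u (successors {w, x}): φ is true.
  v (successors {w, y}): φ is false.
  w (successors {u, v, y}): φ is false.
  x (successors {u, x}): φ is false.
  y (successors {v, w}): φ is false.
For instance, at u:
  At u: Box not s is true, Dia r is true, so Box not s and Dia r is true.
    At u: Box not s requires not s at every successor {w, x}.
      At w: not s is true.
      At x: not s is true.
    So Box not s is true at u.
    At u: Dia r requires r at some successor in {w, x}.
      r holds at x, so Dia r is true at u.
Satisfying worlds: {u}

1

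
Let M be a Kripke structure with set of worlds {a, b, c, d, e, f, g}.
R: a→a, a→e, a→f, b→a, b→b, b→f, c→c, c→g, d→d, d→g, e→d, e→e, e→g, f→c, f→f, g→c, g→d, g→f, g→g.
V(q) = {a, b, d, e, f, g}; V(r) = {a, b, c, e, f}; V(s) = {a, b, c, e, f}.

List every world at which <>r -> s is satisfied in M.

a, b, c, d, e, f

Let φ = <>r -> s. Evaluate φ at each world:
  a (successors {a, e, f}): φ is true.
  b (successors {a, b, f}): φ is true.
  c (successors {c, g}): φ is true.
  d (successors {d, g}): φ is true.
  e (successors {d, e, g}): φ is true.
  f (successors {c, f}): φ is true.
  g (successors {c, d, f, g}): φ is false.
For instance, at a:
  At a: <>r is true, s is true, so <>r -> s is true.
    At a: <>r requires r at some successor in {a, e, f}.
      r holds at a, so <>r is true at a.
Satisfying worlds: {a, b, c, d, e, f}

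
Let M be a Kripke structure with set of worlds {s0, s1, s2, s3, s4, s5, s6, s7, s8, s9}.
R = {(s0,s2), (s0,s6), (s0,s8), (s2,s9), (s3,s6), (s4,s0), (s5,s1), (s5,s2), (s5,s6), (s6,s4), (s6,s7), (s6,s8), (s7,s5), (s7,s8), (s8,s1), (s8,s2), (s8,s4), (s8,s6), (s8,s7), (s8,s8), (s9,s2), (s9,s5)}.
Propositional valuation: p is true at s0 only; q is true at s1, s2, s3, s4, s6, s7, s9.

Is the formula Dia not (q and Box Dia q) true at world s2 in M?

No

At s2: Dia not (q and Box Dia q) requires not (q and Box Dia q) at some successor in {s9}.
  At s9: not (q and Box Dia q) is false.
So Dia not (q and Box Dia q) is false at s2.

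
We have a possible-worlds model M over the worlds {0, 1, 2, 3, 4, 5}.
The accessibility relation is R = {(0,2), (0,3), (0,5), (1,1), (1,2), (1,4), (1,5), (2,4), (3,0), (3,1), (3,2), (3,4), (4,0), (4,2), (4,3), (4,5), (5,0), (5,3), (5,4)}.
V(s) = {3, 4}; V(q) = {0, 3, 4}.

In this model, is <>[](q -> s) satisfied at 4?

Yes

Recall that []ψ holds at a world iff ψ holds at every accessible world, and <>ψ holds iff ψ holds at some accessible world.
At 4: <>[](q -> s) requires [](q -> s) at some successor in {0, 2, 3, 5}.
  [](q -> s) holds at 0, so <>[](q -> s) is true at 4.
    At 0: [](q -> s) requires q -> s at every successor {2, 3, 5}.
      At 2: q -> s is true.
      At 3: q -> s is true.
      At 5: q -> s is true.
    So [](q -> s) is true at 0.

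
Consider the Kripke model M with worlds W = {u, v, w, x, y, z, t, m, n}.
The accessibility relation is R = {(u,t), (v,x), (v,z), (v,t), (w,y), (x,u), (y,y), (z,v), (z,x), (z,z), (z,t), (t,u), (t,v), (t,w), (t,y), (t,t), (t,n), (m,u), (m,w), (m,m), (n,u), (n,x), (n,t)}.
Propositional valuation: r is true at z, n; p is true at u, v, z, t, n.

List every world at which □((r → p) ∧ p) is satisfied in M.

Let φ = □((r → p) ∧ p). Evaluate φ at each world:
  u (successors {t}): φ is true.
  v (successors {x, z, t}): φ is false.
  w (successors {y}): φ is false.
  x (successors {u}): φ is true.
  y (successors {y}): φ is false.
  z (successors {v, x, z, t}): φ is false.
  t (successors {u, v, w, y, t, n}): φ is false.
  m (successors {u, w, m}): φ is false.
  n (successors {u, x, t}): φ is false.
For instance, at z:
  At z: □((r → p) ∧ p) requires (r → p) ∧ p at every successor {v, x, z, t}.
    (r → p) ∧ p fails at x, so □((r → p) ∧ p) is false at z.
Satisfying worlds: {u, x}

u, x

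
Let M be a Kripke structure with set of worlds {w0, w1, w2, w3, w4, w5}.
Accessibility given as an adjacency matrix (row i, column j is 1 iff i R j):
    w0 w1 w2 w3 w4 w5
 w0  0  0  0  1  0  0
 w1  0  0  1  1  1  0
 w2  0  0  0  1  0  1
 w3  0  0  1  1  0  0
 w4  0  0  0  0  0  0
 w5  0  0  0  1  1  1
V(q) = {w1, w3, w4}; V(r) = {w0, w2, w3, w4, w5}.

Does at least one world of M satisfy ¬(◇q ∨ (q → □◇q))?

No

Let φ = ¬(◇q ∨ (q → □◇q)). Evaluate φ at each world:
  w0 (successors {w3}): φ is false.
  w1 (successors {w2, w3, w4}): φ is false.
  w2 (successors {w3, w5}): φ is false.
  w3 (successors {w2, w3}): φ is false.
  w4 (successors ∅): φ is false.
  w5 (successors {w3, w4, w5}): φ is false.
For instance, at w0:
  At w0: ◇q ∨ (q → □◇q) is true, so ¬(◇q ∨ (q → □◇q)) is false.
    At w0: ◇q is true, q → □◇q is true, so ◇q ∨ (q → □◇q) is true.
      At w0: ◇q requires q at some successor in {w3}.
        q holds at w3, so ◇q is true at w0.
      At w0: q is false, □◇q is true, so q → □◇q is true.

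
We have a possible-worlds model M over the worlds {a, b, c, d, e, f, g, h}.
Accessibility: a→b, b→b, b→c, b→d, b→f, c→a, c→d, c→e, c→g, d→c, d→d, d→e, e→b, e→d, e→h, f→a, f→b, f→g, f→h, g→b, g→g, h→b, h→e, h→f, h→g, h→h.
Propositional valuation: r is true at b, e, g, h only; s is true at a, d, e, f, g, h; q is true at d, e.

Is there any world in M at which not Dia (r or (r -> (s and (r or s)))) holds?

Let φ = not Dia (r or (r -> (s and (r or s)))). Evaluate φ at each world:
  a (successors {b}): φ is false.
  b (successors {b, c, d, f}): φ is false.
  c (successors {a, d, e, g}): φ is false.
  d (successors {c, d, e}): φ is false.
  e (successors {b, d, h}): φ is false.
  f (successors {a, b, g, h}): φ is false.
  g (successors {b, g}): φ is false.
  h (successors {b, e, f, g, h}): φ is false.
For instance, at c:
  At c: Dia (r or (r -> (s and (r or s)))) is true, so not Dia (r or (r -> (s and (r or s)))) is false.
    At c: Dia (r or (r -> (s and (r or s)))) requires r or (r -> (s and (r or s))) at some successor in {a, d, e, g}.
      r or (r -> (s and (r or s))) holds at a, so Dia (r or (r -> (s and (r or s)))) is true at c.

No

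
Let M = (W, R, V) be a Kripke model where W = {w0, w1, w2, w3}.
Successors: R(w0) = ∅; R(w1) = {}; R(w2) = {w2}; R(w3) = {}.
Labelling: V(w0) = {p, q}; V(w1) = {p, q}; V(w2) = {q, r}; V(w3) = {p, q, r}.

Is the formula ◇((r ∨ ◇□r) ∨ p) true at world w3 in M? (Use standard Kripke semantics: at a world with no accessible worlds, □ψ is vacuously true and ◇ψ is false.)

At w3: no accessible worlds, so ◇((r ∨ ◇□r) ∨ p) is false.

No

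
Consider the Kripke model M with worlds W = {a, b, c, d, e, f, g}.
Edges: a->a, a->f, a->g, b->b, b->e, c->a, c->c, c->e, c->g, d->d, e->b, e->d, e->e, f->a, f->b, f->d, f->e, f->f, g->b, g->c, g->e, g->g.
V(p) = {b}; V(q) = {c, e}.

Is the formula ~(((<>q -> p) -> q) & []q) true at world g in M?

At g: ((<>q -> p) -> q) & []q is false, so ~(((<>q -> p) -> q) & []q) is true.
  At g: (<>q -> p) -> q is true, []q is false, so ((<>q -> p) -> q) & []q is false.
    At g: <>q -> p is false, q is false, so (<>q -> p) -> q is true.
      At g: <>q is true, p is false, so <>q -> p is false.
    At g: []q requires q at every successor {b, c, e, g}.
      q fails at b, so []q is false at g.

Yes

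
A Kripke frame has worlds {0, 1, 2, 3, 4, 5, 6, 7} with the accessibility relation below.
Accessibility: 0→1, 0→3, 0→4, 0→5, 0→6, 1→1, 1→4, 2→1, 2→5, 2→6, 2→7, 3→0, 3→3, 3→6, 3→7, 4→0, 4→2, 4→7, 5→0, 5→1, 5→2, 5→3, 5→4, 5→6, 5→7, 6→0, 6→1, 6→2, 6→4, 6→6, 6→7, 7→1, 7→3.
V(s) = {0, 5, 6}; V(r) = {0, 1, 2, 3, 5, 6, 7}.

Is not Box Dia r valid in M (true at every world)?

Let φ = not Box Dia r. Evaluate φ at each world:
  0 (successors {1, 3, 4, 5, 6}): φ is false.
  1 (successors {1, 4}): φ is false.
  2 (successors {1, 5, 6, 7}): φ is false.
  3 (successors {0, 3, 6, 7}): φ is false.
  4 (successors {0, 2, 7}): φ is false.
  5 (successors {0, 1, 2, 3, 4, 6, 7}): φ is false.
  6 (successors {0, 1, 2, 4, 6, 7}): φ is false.
  7 (successors {1, 3}): φ is false.
Detail at 0 (counterexample):
  At 0: Box Dia r is true, so not Box Dia r is false.
    At 0: Box Dia r requires Dia r at every successor {1, 3, 4, 5, 6}.
      At 1: Dia r is true.
      At 3: Dia r is true.
      At 4: Dia r is true.
      At 5: Dia r is true.
      At 6: Dia r is true.
    So Box Dia r is true at 0.

No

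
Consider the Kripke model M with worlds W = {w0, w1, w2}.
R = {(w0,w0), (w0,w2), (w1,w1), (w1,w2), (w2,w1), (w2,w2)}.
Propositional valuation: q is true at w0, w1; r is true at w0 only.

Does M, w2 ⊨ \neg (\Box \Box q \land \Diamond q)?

At w2: \Box \Box q \land \Diamond q is false, so \neg (\Box \Box q \land \Diamond q) is true.
  At w2: \Box \Box q is false, \Diamond q is true, so \Box \Box q \land \Diamond q is false.
    At w2: \Box \Box q requires \Box q at every successor {w1, w2}.
      \Box q fails at w1, so \Box \Box q is false at w2.
    At w2: \Diamond q requires q at some successor in {w1, w2}.
      q holds at w1, so \Diamond q is true at w2.

Yes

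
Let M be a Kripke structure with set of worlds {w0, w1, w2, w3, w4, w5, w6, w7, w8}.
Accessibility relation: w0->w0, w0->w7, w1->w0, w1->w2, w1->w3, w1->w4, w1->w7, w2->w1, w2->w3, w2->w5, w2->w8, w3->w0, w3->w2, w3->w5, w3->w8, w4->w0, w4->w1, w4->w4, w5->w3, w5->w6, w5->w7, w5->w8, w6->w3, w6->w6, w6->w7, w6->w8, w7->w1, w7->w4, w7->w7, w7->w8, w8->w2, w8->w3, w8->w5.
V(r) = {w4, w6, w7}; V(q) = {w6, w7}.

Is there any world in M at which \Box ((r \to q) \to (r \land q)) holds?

No

Recall that \Box ψ holds at a world iff ψ holds at every accessible world, and \Diamond ψ holds iff ψ holds at some accessible world.
Let φ = \Box ((r \to q) \to (r \land q)). Evaluate φ at each world:
  w0 (successors {w0, w7}): φ is false.
  w1 (successors {w0, w2, w3, w4, w7}): φ is false.
  w2 (successors {w1, w3, w5, w8}): φ is false.
  w3 (successors {w0, w2, w5, w8}): φ is false.
  w4 (successors {w0, w1, w4}): φ is false.
  w5 (successors {w3, w6, w7, w8}): φ is false.
  w6 (successors {w3, w6, w7, w8}): φ is false.
  w7 (successors {w1, w4, w7, w8}): φ is false.
  w8 (successors {w2, w3, w5}): φ is false.
For instance, at w6:
  At w6: \Box ((r \to q) \to (r \land q)) requires (r \to q) \to (r \land q) at every successor {w3, w6, w7, w8}.
    (r \to q) \to (r \land q) fails at w3, so \Box ((r \to q) \to (r \land q)) is false at w6.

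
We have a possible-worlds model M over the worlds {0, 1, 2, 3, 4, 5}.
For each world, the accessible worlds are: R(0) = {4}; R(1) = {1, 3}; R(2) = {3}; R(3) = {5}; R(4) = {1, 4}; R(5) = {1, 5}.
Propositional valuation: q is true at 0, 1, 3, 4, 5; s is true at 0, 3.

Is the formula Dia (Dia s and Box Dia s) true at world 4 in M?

No

At 4: Dia (Dia s and Box Dia s) requires Dia s and Box Dia s at some successor in {1, 4}.
  At 1: Dia s and Box Dia s is false.
  At 4: Dia s and Box Dia s is false.
So Dia (Dia s and Box Dia s) is false at 4.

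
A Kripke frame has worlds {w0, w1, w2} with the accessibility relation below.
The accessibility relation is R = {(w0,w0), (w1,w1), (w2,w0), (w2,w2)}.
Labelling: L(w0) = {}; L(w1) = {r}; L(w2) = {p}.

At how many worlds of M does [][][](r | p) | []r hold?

1

Let φ = [][][](r | p) | []r. Evaluate φ at each world:
  w0 (successors {w0}): φ is false.
  w1 (successors {w1}): φ is true.
  w2 (successors {w0, w2}): φ is false.
For instance, at w2:
  At w2: [][][](r | p) is false, []r is false, so [][][](r | p) | []r is false.
    At w2: [][][](r | p) requires [][](r | p) at every successor {w0, w2}.
      [][](r | p) fails at w0, so [][][](r | p) is false at w2.
    At w2: []r requires r at every successor {w0, w2}.
      r fails at w0, so []r is false at w2.
Satisfying worlds: {w1}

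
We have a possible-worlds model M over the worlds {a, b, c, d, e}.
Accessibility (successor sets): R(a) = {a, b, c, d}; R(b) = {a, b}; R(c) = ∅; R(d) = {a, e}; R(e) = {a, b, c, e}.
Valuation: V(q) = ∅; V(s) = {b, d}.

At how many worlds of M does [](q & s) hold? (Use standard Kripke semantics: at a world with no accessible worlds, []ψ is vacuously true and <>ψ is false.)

Let φ = [](q & s). Evaluate φ at each world:
  a (successors {a, b, c, d}): φ is false.
  b (successors {a, b}): φ is false.
  c (successors ∅): φ is true.
  d (successors {a, e}): φ is false.
  e (successors {a, b, c, e}): φ is false.
For instance, at a:
  At a: [](q & s) requires q & s at every successor {a, b, c, d}.
    q & s fails at a, so [](q & s) is false at a.
Satisfying worlds: {c}

1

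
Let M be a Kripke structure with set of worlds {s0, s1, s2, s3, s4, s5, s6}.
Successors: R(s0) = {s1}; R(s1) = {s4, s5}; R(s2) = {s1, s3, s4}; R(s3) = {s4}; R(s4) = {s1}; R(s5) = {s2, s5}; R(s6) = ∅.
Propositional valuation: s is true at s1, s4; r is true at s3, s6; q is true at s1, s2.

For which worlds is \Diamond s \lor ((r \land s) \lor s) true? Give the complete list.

s0, s1, s2, s3, s4

Let φ = \Diamond s \lor ((r \land s) \lor s). Evaluate φ at each world:
  s0 (successors {s1}): φ is true.
  s1 (successors {s4, s5}): φ is true.
  s2 (successors {s1, s3, s4}): φ is true.
  s3 (successors {s4}): φ is true.
  s4 (successors {s1}): φ is true.
  s5 (successors {s2, s5}): φ is false.
  s6 (successors ∅): φ is false.
For instance, at s5:
  At s5: \Diamond s is false, (r \land s) \lor s is false, so \Diamond s \lor ((r \land s) \lor s) is false.
    At s5: \Diamond s requires s at some successor in {s2, s5}.
      At s2: s is false.
      At s5: s is false.
    So \Diamond s is false at s5.
Satisfying worlds: {s0, s1, s2, s3, s4}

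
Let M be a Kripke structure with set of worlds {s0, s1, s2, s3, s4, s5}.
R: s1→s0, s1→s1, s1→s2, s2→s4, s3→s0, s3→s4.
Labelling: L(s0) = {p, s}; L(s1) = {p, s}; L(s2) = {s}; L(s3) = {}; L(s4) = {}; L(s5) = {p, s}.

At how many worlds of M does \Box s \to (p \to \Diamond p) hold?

4

Let φ = \Box s \to (p \to \Diamond p). Evaluate φ at each world:
  s0 (successors ∅): φ is false.
  s1 (successors {s0, s1, s2}): φ is true.
  s2 (successors {s4}): φ is true.
  s3 (successors {s0, s4}): φ is true.
  s4 (successors ∅): φ is true.
  s5 (successors ∅): φ is false.
For instance, at s2:
  At s2: \Box s is false, p \to \Diamond p is true, so \Box s \to (p \to \Diamond p) is true.
    At s2: \Box s requires s at every successor {s4}.
      s fails at s4, so \Box s is false at s2.
    At s2: p is false, \Diamond p is false, so p \to \Diamond p is true.
      At s2: \Diamond p requires p at some successor in {s4}.
        At s4: p is false.
      So \Diamond p is false at s2.
Satisfying worlds: {s1, s2, s3, s4}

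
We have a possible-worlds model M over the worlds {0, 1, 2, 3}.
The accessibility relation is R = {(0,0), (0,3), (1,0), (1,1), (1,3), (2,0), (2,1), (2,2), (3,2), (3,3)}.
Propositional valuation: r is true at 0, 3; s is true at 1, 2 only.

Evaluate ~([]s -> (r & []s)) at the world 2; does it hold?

No

At 2: []s -> (r & []s) is true, so ~([]s -> (r & []s)) is false.
  At 2: []s is false, r & []s is false, so []s -> (r & []s) is true.
    At 2: []s requires s at every successor {0, 1, 2}.
      s fails at 0, so []s is false at 2.
    At 2: r is false, []s is false, so r & []s is false.
      At 2: []s requires s at every successor {0, 1, 2}.
        s fails at 0, so []s is false at 2.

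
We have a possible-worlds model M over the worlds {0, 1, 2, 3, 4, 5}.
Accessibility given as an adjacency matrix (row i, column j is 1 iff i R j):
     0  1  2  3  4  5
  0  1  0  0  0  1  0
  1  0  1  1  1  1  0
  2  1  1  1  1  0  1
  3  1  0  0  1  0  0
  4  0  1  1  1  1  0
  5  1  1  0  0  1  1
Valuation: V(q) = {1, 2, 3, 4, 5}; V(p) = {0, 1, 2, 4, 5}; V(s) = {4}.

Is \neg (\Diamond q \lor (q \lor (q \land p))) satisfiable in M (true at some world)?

No

Recall that \Diamond ψ holds at a world iff ψ holds at some accessible world.
Let φ = \neg (\Diamond q \lor (q \lor (q \land p))). Evaluate φ at each world:
  0 (successors {0, 4}): φ is false.
  1 (successors {1, 2, 3, 4}): φ is false.
  2 (successors {0, 1, 2, 3, 5}): φ is false.
  3 (successors {0, 3}): φ is false.
  4 (successors {1, 2, 3, 4}): φ is false.
  5 (successors {0, 1, 4, 5}): φ is false.
For instance, at 2:
  At 2: \Diamond q \lor (q \lor (q \land p)) is true, so \neg (\Diamond q \lor (q \lor (q \land p))) is false.
    At 2: \Diamond q is true, q \lor (q \land p) is true, so \Diamond q \lor (q \lor (q \land p)) is true.
      At 2: \Diamond q requires q at some successor in {0, 1, 2, 3, 5}.
        q holds at 1, so \Diamond q is true at 2.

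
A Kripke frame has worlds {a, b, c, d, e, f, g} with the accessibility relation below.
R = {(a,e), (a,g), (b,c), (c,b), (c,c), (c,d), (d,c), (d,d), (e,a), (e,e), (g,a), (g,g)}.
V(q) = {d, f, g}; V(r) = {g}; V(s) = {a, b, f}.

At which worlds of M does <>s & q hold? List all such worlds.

Let φ = <>s & q. Evaluate φ at each world:
  a (successors {e, g}): φ is false.
  b (successors {c}): φ is false.
  c (successors {b, c, d}): φ is false.
  d (successors {c, d}): φ is false.
  e (successors {a, e}): φ is false.
  f (successors ∅): φ is false.
  g (successors {a, g}): φ is true.
For instance, at a:
  At a: <>s is false, q is false, so <>s & q is false.
    At a: <>s requires s at some successor in {e, g}.
      At e: s is false.
      At g: s is false.
    So <>s is false at a.
Satisfying worlds: {g}

g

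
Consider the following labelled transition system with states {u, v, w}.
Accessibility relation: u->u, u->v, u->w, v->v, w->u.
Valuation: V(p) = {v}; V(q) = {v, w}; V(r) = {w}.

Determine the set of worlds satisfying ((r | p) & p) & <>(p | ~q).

v

Recall that <>ψ holds at a world iff ψ holds at some accessible world.
Let φ = ((r | p) & p) & <>(p | ~q). Evaluate φ at each world:
  u (successors {u, v, w}): φ is false.
  v (successors {v}): φ is true.
  w (successors {u}): φ is false.
For instance, at v:
  At v: (r | p) & p is true, <>(p | ~q) is true, so ((r | p) & p) & <>(p | ~q) is true.
    At v: <>(p | ~q) requires p | ~q at some successor in {v}.
      p | ~q holds at v, so <>(p | ~q) is true at v.
Satisfying worlds: {v}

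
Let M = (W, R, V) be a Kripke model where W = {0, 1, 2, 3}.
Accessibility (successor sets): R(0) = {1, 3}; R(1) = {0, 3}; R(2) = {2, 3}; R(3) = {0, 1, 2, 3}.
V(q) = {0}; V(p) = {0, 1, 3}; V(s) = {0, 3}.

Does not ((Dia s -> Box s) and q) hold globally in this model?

Yes

Let φ = not ((Dia s -> Box s) and q). Evaluate φ at each world:
  0 (successors {1, 3}): φ is true.
  1 (successors {0, 3}): φ is true.
  2 (successors {2, 3}): φ is true.
  3 (successors {0, 1, 2, 3}): φ is true.
For instance, at 1:
  At 1: (Dia s -> Box s) and q is false, so not ((Dia s -> Box s) and q) is true.
    At 1: Dia s -> Box s is true, q is false, so (Dia s -> Box s) and q is false.
      At 1: Dia s is true, Box s is true, so Dia s -> Box s is true.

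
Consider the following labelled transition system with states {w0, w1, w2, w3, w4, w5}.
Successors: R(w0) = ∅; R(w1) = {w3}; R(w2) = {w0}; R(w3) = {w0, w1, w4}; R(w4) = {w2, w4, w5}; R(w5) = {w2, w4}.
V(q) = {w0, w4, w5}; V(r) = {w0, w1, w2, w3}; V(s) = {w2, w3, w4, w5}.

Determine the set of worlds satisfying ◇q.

Let φ = ◇q. Evaluate φ at each world:
  w0 (successors ∅): φ is false.
  w1 (successors {w3}): φ is false.
  w2 (successors {w0}): φ is true.
  w3 (successors {w0, w1, w4}): φ is true.
  w4 (successors {w2, w4, w5}): φ is true.
  w5 (successors {w2, w4}): φ is true.
For instance, at w3:
  At w3: ◇q requires q at some successor in {w0, w1, w4}.
    q holds at w0, so ◇q is true at w3.
Satisfying worlds: {w2, w3, w4, w5}

w2, w3, w4, w5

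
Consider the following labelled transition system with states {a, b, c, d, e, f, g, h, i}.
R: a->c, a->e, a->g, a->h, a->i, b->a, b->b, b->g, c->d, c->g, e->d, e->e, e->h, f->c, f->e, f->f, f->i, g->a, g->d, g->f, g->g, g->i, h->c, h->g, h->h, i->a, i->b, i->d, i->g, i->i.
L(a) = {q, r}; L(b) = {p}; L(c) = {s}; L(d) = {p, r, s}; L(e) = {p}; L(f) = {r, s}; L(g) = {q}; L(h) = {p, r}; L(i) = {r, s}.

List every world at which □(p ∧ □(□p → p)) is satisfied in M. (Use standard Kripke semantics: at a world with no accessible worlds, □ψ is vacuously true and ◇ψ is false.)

d, e

Let φ = □(p ∧ □(□p → p)). Evaluate φ at each world:
  a (successors {c, e, g, h, i}): φ is false.
  b (successors {a, b, g}): φ is false.
  c (successors {d, g}): φ is false.
  d (successors ∅): φ is true.
  e (successors {d, e, h}): φ is true.
  f (successors {c, e, f, i}): φ is false.
  g (successors {a, d, f, g, i}): φ is false.
  h (successors {c, g, h}): φ is false.
  i (successors {a, b, d, g, i}): φ is false.
For instance, at a:
  At a: □(p ∧ □(□p → p)) requires p ∧ □(□p → p) at every successor {c, e, g, h, i}.
    p ∧ □(□p → p) fails at c, so □(p ∧ □(□p → p)) is false at a.
      At c: p is false, □(□p → p) is true, so p ∧ □(□p → p) is false.
Satisfying worlds: {d, e}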